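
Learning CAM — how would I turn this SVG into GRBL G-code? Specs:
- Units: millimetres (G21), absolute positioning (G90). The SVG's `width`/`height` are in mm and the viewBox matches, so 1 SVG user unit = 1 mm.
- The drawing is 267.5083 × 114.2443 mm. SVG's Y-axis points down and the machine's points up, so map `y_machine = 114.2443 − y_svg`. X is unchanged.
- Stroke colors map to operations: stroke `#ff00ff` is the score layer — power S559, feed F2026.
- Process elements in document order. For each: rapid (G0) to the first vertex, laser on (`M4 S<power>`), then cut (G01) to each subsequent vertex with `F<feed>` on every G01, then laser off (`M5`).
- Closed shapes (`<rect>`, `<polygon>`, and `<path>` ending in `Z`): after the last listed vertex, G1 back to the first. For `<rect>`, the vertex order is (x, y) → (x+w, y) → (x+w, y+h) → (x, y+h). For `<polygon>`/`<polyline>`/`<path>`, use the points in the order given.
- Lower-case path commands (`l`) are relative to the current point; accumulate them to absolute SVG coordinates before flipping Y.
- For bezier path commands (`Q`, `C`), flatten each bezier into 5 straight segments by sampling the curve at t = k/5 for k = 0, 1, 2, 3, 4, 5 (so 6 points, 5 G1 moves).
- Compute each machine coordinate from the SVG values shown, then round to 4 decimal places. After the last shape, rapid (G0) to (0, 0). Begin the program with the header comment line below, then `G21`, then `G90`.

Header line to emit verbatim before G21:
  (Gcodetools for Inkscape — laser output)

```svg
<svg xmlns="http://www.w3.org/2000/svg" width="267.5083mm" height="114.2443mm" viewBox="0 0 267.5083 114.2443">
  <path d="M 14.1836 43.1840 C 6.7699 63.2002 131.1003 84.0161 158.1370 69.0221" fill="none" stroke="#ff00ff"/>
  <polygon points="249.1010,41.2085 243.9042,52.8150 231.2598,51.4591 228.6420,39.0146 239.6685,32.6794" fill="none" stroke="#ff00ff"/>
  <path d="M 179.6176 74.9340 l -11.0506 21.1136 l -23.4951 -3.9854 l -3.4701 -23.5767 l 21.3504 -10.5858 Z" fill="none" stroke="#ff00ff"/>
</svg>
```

1 u = 1 mm; y_m = 114.2443 − y.

[1] `<path>` cubic bezier, #ff00ff→score S559 F2026: (14.1836,71.0603) → (23.7124,59.2475) → (53.8659,49.0000) → (93.6504,42.0751) → (132.0720,40.2301) → (158.1370,45.2222)

[2] `<polygon>` regular polygon, #ff00ff→score S559 F2026: (249.1010,73.0358) → (243.9042,61.4293) → (231.2598,62.7852) → (228.6420,75.2297) → (239.6685,81.5649) → (249.1010,73.0358) (closed)

[3] `<path>` regular polygon, #ff00ff→score S559 F2026: (179.6176,39.3103) → (168.5670,18.1967) → (145.0719,22.1821) → (141.6018,45.7588) → (162.9522,56.3446) → (179.6176,39.3103) (closed)

(Gcodetools for Inkscape — laser output)
G21
G90
G0 X14.1836 Y71.0603
M4 S559
G01 X23.7124 Y59.2475 F2026
G01 X53.8659 Y49.0000 F2026
G01 X93.6504 Y42.0751 F2026
G01 X132.0720 Y40.2301 F2026
G01 X158.1370 Y45.2222 F2026
M5
G0 X249.1010 Y73.0358
M4 S559
G01 X243.9042 Y61.4293 F2026
G01 X231.2598 Y62.7852 F2026
G01 X228.6420 Y75.2297 F2026
G01 X239.6685 Y81.5649 F2026
G01 X249.1010 Y73.0358 F2026
M5
G0 X179.6176 Y39.3103
M4 S559
G01 X168.5670 Y18.1967 F2026
G01 X145.0719 Y22.1821 F2026
G01 X141.6018 Y45.7588 F2026
G01 X162.9522 Y56.3446 F2026
G01 X179.6176 Y39.3103 F2026
M5
G0 X0.0000 Y0.0000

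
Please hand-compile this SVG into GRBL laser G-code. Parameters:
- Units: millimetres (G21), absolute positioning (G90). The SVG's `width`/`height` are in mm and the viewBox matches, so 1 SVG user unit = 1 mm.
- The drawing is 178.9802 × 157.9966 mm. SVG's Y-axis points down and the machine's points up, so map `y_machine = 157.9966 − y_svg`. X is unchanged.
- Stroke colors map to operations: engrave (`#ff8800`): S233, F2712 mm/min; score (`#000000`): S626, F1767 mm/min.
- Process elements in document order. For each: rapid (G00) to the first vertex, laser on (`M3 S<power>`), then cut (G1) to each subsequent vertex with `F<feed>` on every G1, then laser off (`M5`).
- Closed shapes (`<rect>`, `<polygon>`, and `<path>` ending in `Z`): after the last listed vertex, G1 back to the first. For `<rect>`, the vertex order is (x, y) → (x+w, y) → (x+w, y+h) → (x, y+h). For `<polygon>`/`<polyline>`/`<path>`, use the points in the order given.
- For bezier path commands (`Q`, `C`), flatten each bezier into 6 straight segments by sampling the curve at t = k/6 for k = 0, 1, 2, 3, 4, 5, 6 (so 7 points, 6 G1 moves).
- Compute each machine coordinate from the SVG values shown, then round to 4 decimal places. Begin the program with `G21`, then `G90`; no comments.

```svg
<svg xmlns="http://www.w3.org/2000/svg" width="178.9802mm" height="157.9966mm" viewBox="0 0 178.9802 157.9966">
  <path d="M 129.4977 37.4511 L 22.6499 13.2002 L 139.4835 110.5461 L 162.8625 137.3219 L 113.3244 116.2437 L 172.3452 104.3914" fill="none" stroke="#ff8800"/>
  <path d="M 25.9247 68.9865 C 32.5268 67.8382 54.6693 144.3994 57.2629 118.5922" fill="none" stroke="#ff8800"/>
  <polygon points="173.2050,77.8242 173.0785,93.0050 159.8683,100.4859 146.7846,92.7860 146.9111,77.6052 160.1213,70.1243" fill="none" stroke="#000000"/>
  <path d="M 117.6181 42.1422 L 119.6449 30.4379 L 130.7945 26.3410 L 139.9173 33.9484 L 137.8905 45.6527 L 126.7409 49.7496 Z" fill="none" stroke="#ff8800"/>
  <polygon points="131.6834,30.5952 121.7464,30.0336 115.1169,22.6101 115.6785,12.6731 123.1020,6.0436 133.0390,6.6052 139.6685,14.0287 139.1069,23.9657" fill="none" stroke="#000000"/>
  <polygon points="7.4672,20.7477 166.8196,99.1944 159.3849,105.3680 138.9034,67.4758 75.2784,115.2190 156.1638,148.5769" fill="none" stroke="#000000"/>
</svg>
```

G21
G90
G00 X129.4977 Y120.5455
M3 S233
G1 X22.6499 Y144.7964 F2712
G1 X139.4835 Y47.4505 F2712
G1 X162.8625 Y20.6747 F2712
G1 X113.3244 Y41.7529 F2712
G1 X172.3452 Y53.6052 F2712
M5
G00 X25.9247 Y89.0101
M3 S233
G1 X30.3583 Y83.9422 F2712
G1 X36.4073 Y70.9248 F2712
G1 X43.0970 Y54.9602 F2712
G1 X49.4526 Y41.0504 F2712
G1 X54.4995 Y34.1978 F2712
G1 X57.2629 Y39.4044 F2712
M5
G00 X173.2050 Y80.1724
M3 S626
G1 X173.0785 Y64.9916 F1767
G1 X159.8683 Y57.5107 F1767
G1 X146.7846 Y65.2106 F1767
G1 X146.9111 Y80.3914 F1767
G1 X160.1213 Y87.8723 F1767
G1 X173.2050 Y80.1724 F1767
M5
G00 X117.6181 Y115.8544
M3 S233
G1 X119.6449 Y127.5587 F2712
G1 X130.7945 Y131.6556 F2712
G1 X139.9173 Y124.0482 F2712
G1 X137.8905 Y112.3439 F2712
G1 X126.7409 Y108.2470 F2712
G1 X117.6181 Y115.8544 F2712
M5
G00 X131.6834 Y127.4014
M3 S626
G1 X121.7464 Y127.9630 F1767
G1 X115.1169 Y135.3865 F1767
G1 X115.6785 Y145.3235 F1767
G1 X123.1020 Y151.9530 F1767
G1 X133.0390 Y151.3914 F1767
G1 X139.6685 Y143.9679 F1767
G1 X139.1069 Y134.0309 F1767
G1 X131.6834 Y127.4014 F1767
M5
G00 X7.4672 Y137.2489
M3 S626
G1 X166.8196 Y58.8022 F1767
G1 X159.3849 Y52.6286 F1767
G1 X138.9034 Y90.5208 F1767
G1 X75.2784 Y42.7776 F1767
G1 X156.1638 Y9.4197 F1767
G1 X7.4672 Y137.2489 F1767
M5

viewBox `0 0 178.9802 157.9966` with mm width/height → 1 unit = 1 mm. Flip: y_m = 157.9966 − y_svg.

**Shape 1** — `<path>` open polyline, stroke `#ff8800` → engrave (S233, F2712). Machine vertices: (129.4977,120.5455) → (22.6499,144.7964) → (139.4835,47.4505) → (162.8625,20.6747) → (113.3244,41.7529) → (172.3452,53.6052). Open path.

**Shape 2** — `<path>` cubic bezier, stroke `#ff8800` → engrave (S233, F2712). Control points (SVG): P0=(25.9247,68.9865), P1=(32.5268,67.8382), P2=(54.6693,144.3994), P3=(57.2629,118.5922); sampled at t=k/6. Machine vertices: (25.9247,89.0101) → (30.3583,83.9422) → (36.4073,70.9248) → (43.0970,54.9602) → (49.4526,41.0504) → (54.4995,34.1978) → (57.2629,39.4044). Open path.

**Shape 3** — `<polygon>` regular polygon, stroke `#000000` → score (S626, F1767). Machine vertices: (173.2050,80.1724) → (173.0785,64.9916) → (159.8683,57.5107) → (146.7846,65.2106) → (146.9111,80.3914) → (160.1213,87.8723) → (173.2050,80.1724). Closed: final G1 returns to the first vertex.

**Shape 4** — `<path>` regular polygon, stroke `#ff8800` → engrave (S233, F2712). Machine vertices: (117.6181,115.8544) → (119.6449,127.5587) → (130.7945,131.6556) → (139.9173,124.0482) → (137.8905,112.3439) → (126.7409,108.2470) → (117.6181,115.8544). Closed: final G1 returns to the first vertex.

**Shape 5** — `<polygon>` regular polygon, stroke `#000000` → score (S626, F1767). Machine vertices: (131.6834,127.4014) → (121.7464,127.9630) → (115.1169,135.3865) → (115.6785,145.3235) → (123.1020,151.9530) → (133.0390,151.3914) → (139.6685,143.9679) → (139.1069,134.0309) → (131.6834,127.4014). Closed: final G1 returns to the first vertex.

**Shape 6** — `<polygon>` closed polygon, stroke `#000000` → score (S626, F1767). Machine vertices: (7.4672,137.2489) → (166.8196,58.8022) → (159.3849,52.6286) → (138.9034,90.5208) → (75.2784,42.7776) → (156.1638,9.4197) → (7.4672,137.2489). Closed: final G1 returns to the first vertex.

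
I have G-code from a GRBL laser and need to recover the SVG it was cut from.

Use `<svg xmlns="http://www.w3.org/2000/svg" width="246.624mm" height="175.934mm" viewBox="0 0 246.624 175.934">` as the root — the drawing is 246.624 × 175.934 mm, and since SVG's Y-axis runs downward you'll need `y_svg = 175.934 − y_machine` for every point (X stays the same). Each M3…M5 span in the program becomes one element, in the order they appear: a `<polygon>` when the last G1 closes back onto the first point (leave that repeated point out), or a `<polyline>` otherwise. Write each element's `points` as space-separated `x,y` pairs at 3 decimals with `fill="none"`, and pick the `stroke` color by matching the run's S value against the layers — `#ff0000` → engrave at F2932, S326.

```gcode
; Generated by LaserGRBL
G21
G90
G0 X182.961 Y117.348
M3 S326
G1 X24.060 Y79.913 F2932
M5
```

<svg xmlns="http://www.w3.org/2000/svg" width="246.624mm" height="175.934mm" viewBox="0 0 246.624 175.934">
  <polyline points="182.961,58.586 24.060,96.021" fill="none" stroke="#ff0000"/>
</svg>

y_svg = 175.934 − y_m. Every run uses S326, so all elements get stroke `#ff0000` (engrave).

[1] open run; points: 182.961,58.586 24.060,96.021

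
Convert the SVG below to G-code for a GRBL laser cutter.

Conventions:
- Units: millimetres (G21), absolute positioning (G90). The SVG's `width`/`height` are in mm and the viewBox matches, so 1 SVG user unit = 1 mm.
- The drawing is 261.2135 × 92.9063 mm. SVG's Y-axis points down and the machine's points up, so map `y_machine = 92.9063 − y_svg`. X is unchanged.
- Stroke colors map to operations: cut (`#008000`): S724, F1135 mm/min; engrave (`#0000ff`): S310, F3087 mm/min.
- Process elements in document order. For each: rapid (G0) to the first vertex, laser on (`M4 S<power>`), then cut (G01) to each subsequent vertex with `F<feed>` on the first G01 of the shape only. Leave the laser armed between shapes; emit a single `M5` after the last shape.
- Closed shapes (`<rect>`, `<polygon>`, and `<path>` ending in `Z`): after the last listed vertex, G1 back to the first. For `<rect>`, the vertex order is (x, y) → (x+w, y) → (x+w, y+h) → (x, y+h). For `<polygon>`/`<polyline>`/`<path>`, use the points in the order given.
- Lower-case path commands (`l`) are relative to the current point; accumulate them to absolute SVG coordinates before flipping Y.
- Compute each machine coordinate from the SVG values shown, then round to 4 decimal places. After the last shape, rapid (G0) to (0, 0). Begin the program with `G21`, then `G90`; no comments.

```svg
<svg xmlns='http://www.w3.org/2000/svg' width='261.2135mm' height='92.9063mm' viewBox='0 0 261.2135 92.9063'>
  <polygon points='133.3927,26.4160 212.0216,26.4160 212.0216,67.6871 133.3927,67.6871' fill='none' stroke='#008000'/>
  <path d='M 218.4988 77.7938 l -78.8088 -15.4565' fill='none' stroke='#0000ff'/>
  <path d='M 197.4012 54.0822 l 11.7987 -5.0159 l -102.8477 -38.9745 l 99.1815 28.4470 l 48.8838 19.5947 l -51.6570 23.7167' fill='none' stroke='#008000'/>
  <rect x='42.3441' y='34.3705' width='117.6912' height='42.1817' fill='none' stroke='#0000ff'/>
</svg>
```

G21
G90
G0 X133.3927 Y66.4903
M4 S724
G01 X212.0216 Y66.4903 F1135
G01 X212.0216 Y25.2192
G01 X133.3927 Y25.2192
G01 X133.3927 Y66.4903
G0 X218.4988 Y15.1125
M4 S310
G01 X139.6900 Y30.5690 F3087
G0 X197.4012 Y38.8241
M4 S724
G01 X209.1999 Y43.8400 F1135
G01 X106.3522 Y82.8145
G01 X205.5337 Y54.3675
G01 X254.4175 Y34.7728
G01 X202.7605 Y11.0561
G0 X42.3441 Y58.5358
M4 S310
G01 X160.0353 Y58.5358 F3087
G01 X160.0353 Y16.3541
G01 X42.3441 Y16.3541
G01 X42.3441 Y58.5358
M5
G0 X0.0000 Y0.0000

viewBox `0 0 261.2135 92.9063` with mm width/height → 1 unit = 1 mm. Flip: y_m = 92.9063 − y_svg.

**Shape 1** — `<polygon>` rectangle, stroke `#008000` → cut (S724, F1135). Machine vertices: (133.3927,66.4903) → (212.0216,66.4903) → (212.0216,25.2192) → (133.3927,25.2192) → (133.3927,66.4903). Closed: final G1 returns to the first vertex.

**Shape 2** — `<path>` line segment, stroke `#0000ff` → engrave (S310, F3087). Machine vertices: (218.4988,15.1125) → (139.6900,30.5690). Open path.

**Shape 3** — `<path>` open polyline, stroke `#008000` → cut (S724, F1135). Machine vertices: (197.4012,38.8241) → (209.1999,43.8400) → (106.3522,82.8145) → (205.5337,54.3675) → (254.4175,34.7728) → (202.7605,11.0561). Open path.

**Shape 4** — `<rect>` rectangle, stroke `#0000ff` → engrave (S310, F3087). Machine vertices: (42.3441,58.5358) → (160.0353,58.5358) → (160.0353,16.3541) → (42.3441,16.3541) → (42.3441,58.5358). Closed: final G1 returns to the first vertex.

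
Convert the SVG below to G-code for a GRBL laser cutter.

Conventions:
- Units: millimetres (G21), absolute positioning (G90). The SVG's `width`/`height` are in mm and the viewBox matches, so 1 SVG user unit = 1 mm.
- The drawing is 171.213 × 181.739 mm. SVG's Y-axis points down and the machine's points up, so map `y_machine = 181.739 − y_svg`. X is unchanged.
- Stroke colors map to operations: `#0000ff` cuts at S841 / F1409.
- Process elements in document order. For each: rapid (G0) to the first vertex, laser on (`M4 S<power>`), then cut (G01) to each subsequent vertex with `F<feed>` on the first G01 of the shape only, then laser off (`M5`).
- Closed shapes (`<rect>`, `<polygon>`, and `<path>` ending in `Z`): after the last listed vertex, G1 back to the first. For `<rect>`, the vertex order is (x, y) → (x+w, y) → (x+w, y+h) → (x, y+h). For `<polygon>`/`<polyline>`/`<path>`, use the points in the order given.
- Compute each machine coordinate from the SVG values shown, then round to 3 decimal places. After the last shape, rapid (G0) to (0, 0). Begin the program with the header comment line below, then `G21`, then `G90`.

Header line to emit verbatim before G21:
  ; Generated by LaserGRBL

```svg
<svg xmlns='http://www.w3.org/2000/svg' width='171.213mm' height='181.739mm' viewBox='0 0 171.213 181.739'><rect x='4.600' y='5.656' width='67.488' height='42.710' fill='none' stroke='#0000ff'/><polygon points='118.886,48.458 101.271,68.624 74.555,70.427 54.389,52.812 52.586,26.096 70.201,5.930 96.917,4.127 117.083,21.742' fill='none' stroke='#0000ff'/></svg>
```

; Generated by LaserGRBL
G21
G90
G0 X4.600 Y176.083
M4 S841
G01 X72.088 Y176.083 F1409
G01 X72.088 Y133.373
G01 X4.600 Y133.373
G01 X4.600 Y176.083
M5
G0 X118.886 Y133.281
M4 S841
G01 X101.271 Y113.115 F1409
G01 X74.555 Y111.312
G01 X54.389 Y128.927
G01 X52.586 Y155.643
G01 X70.201 Y175.809
G01 X96.917 Y177.612
G01 X117.083 Y159.997
G01 X118.886 Y133.281
M5
G0 X0.000 Y0.000

viewBox `0 0 171.213 181.739` with mm width/height → 1 unit = 1 mm. Flip: y_m = 181.739 − y_svg.

**Shape 1** — `<rect>` rectangle, stroke `#0000ff` → cut (S841, F1409). Machine vertices: (4.600,176.083) → (72.088,176.083) → (72.088,133.373) → (4.600,133.373) → (4.600,176.083). Closed: final G1 returns to the first vertex.

**Shape 2** — `<polygon>` regular polygon, stroke `#0000ff` → cut (S841, F1409). Machine vertices: (118.886,133.281) → (101.271,113.115) → (74.555,111.312) → (54.389,128.927) → (52.586,155.643) → (70.201,175.809) → (96.917,177.612) → (117.083,159.997) → (118.886,133.281). Closed: final G1 returns to the first vertex.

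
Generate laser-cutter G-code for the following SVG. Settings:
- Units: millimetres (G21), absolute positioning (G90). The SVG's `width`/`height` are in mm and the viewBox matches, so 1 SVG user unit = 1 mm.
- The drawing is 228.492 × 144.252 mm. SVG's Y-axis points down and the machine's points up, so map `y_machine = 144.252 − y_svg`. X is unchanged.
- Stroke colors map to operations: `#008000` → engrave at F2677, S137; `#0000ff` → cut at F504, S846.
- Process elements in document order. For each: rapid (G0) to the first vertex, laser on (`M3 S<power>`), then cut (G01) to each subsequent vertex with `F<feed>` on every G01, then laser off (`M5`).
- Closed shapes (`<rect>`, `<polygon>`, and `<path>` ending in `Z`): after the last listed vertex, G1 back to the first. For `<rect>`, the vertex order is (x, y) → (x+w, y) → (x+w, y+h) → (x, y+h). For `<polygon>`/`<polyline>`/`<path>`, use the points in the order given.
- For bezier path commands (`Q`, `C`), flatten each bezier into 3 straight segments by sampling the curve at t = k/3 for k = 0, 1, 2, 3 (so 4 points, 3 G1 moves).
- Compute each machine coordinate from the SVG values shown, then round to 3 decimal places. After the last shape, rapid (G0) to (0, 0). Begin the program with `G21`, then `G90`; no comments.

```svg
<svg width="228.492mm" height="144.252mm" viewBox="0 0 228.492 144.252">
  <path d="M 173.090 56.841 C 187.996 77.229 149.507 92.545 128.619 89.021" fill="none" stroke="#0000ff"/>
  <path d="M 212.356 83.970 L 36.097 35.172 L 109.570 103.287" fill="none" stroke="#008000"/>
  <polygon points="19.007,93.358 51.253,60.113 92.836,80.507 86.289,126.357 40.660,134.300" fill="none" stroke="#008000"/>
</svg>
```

1 u = 1 mm; y_m = 144.252 − y.

[1] `<path>` cubic bezier, #0000ff→cut S846 F504: (173.090,87.411) → (172.827,69.224) → (152.745,57.477) → (128.619,55.231)

[2] `<path>` open polyline, #008000→engrave S137 F2677: (212.356,60.282) → (36.097,109.080) → (109.570,40.965)

[3] `<polygon>` regular polygon, #008000→engrave S137 F2677: (19.007,50.894) → (51.253,84.139) → (92.836,63.745) → (86.289,17.895) → (40.660,9.952) → (19.007,50.894) (closed)

G21
G90
G0 X173.090 Y87.411
M3 S846
G01 X172.827 Y69.224 F504
G01 X152.745 Y57.477 F504
G01 X128.619 Y55.231 F504
M5
G0 X212.356 Y60.282
M3 S137
G01 X36.097 Y109.080 F2677
G01 X109.570 Y40.965 F2677
M5
G0 X19.007 Y50.894
M3 S137
G01 X51.253 Y84.139 F2677
G01 X92.836 Y63.745 F2677
G01 X86.289 Y17.895 F2677
G01 X40.660 Y9.952 F2677
G01 X19.007 Y50.894 F2677
M5
G0 X0.000 Y0.000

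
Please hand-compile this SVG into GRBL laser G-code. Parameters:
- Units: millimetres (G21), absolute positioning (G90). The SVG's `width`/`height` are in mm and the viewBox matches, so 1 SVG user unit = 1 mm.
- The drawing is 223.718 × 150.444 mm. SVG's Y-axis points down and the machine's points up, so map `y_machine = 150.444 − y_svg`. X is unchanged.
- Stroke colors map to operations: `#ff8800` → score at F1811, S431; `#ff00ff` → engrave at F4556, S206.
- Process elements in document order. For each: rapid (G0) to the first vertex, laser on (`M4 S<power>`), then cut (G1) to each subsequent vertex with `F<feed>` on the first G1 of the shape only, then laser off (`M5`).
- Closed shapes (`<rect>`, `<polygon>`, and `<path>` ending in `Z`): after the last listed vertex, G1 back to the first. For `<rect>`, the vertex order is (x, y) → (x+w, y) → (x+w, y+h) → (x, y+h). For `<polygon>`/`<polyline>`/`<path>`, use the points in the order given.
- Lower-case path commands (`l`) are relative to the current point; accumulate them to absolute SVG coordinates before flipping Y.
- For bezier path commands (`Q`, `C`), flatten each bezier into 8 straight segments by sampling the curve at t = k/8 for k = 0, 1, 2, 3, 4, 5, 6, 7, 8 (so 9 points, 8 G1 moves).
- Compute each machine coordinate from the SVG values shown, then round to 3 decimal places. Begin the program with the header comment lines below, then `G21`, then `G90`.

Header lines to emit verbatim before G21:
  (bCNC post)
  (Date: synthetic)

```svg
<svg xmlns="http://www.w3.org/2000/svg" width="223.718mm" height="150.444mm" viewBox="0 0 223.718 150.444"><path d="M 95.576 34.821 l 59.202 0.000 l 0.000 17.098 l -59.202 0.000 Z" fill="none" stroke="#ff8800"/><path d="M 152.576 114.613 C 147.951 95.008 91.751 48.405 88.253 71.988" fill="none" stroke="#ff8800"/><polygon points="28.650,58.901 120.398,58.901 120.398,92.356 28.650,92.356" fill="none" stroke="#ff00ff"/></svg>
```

(bCNC post)
(Date: synthetic)
G21
G90
G0 X95.576 Y115.623
M4 S431
G1 X154.778 Y115.623 F1811
G1 X154.778 Y98.525
G1 X95.576 Y98.525
G1 X95.576 Y115.623
M5
G0 X152.576 Y35.831
M4 S431
G1 X148.628 Y44.259 F1811
G1 X141.066 Y54.078
G1 X131.114 Y64.151
G1 X119.992 Y73.339
G1 X108.923 Y80.502
G1 X99.129 Y84.502
G1 X91.831 Y84.199
G1 X88.253 Y78.456
M5
G0 X28.650 Y91.543
M4 S206
G1 X120.398 Y91.543 F4556
G1 X120.398 Y58.088
G1 X28.650 Y58.088
G1 X28.650 Y91.543
M5

1 u = 1 mm; y_m = 150.444 − y.

[1] `<path>` rectangle, #ff8800→score S431 F1811: (95.576,115.623) → (154.778,115.623) → (154.778,98.525) → (95.576,98.525) → (95.576,115.623) (closed)

[2] `<path>` cubic bezier, #ff8800→score S431 F1811: (152.576,35.831) → (148.628,44.259) → (141.066,54.078) → (131.114,64.151) → (119.992,73.339) → (108.923,80.502) → (99.129,84.502) → (91.831,84.199) → (88.253,78.456)

[3] `<polygon>` rectangle, #ff00ff→engrave S206 F4556: (28.650,91.543) → (120.398,91.543) → (120.398,58.088) → (28.650,58.088) → (28.650,91.543) (closed)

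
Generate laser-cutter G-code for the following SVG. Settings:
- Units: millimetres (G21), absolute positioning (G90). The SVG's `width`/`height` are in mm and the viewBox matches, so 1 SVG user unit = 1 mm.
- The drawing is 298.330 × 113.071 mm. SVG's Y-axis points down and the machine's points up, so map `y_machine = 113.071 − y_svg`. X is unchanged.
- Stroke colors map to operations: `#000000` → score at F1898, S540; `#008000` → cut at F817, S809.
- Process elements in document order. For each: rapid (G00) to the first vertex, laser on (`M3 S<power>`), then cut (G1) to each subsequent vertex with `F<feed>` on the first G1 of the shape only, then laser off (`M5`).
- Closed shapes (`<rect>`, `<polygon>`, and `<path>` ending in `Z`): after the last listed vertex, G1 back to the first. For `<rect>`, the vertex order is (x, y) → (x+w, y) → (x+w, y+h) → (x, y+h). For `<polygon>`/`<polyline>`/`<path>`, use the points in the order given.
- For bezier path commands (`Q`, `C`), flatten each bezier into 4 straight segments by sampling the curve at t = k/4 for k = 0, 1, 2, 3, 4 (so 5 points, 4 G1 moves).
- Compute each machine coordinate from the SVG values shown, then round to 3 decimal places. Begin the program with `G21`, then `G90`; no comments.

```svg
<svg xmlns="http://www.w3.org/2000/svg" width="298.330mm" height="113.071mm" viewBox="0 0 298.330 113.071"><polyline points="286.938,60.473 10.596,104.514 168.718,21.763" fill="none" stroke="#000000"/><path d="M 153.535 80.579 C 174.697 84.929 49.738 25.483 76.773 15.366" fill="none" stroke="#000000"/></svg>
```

G21
G90
G00 X286.938 Y52.598
M3 S540
G1 X10.596 Y8.557 F1898
G1 X168.718 Y91.308
M5
G00 X153.535 Y32.492
M3 S540
G1 X146.667 Y39.424 F1898
G1 X112.952 Y59.673
G1 X80.338 Y82.636
G1 X76.773 Y97.705
M5

viewBox `0 0 298.330 113.071` with mm width/height → 1 unit = 1 mm. Flip: y_m = 113.071 − y_svg.

**Shape 1** — `<polyline>` open polyline, stroke `#000000` → score (S540, F1898). Machine vertices: (286.938,52.598) → (10.596,8.557) → (168.718,91.308). Open path.

**Shape 2** — `<path>` cubic bezier, stroke `#000000` → score (S540, F1898). Control points (SVG): P0=(153.535,80.579), P1=(174.697,84.929), P2=(49.738,25.483), P3=(76.773,15.366); sampled at t=k/4. Machine vertices: (153.535,32.492) → (146.667,39.424) → (112.952,59.673) → (80.338,82.636) → (76.773,97.705). Open path.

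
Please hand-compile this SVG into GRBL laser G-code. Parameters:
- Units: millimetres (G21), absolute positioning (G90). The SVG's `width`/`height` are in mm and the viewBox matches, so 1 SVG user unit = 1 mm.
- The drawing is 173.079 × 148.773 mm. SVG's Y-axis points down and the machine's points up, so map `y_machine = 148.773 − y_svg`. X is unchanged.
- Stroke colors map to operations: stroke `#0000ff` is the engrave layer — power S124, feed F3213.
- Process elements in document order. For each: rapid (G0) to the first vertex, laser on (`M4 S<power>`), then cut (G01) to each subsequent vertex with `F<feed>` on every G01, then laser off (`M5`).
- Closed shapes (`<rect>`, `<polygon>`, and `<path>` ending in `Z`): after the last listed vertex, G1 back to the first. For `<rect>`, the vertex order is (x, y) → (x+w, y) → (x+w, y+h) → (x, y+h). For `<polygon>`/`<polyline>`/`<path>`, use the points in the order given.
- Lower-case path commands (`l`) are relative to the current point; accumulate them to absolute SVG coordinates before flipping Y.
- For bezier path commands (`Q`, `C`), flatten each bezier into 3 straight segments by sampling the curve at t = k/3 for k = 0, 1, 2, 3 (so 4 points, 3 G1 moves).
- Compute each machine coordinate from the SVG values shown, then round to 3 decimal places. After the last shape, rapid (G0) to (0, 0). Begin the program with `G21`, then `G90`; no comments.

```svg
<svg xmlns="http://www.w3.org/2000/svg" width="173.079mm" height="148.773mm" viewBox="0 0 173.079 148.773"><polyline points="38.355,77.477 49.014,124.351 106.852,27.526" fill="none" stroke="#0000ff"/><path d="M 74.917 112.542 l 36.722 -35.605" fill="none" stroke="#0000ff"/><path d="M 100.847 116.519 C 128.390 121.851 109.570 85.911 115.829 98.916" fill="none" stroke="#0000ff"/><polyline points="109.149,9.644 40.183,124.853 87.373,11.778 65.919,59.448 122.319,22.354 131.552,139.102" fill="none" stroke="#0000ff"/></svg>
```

Since the viewBox matches the mm dimensions, user units are millimetres directly. The only transform is the Y-flip y_m = 148.773 − y_svg.

Shape 1 is a open polyline drawn with `<polyline>`. Its stroke #0000ff means engrave at S124, F3213. After flipping Y the toolpath is (38.355,71.296) → (49.014,24.422) → (106.852,121.247).

Shape 2 is a line segment drawn with `<path>`. Its stroke #0000ff means engrave at S124, F3213. After flipping Y the toolpath is (74.917,36.231) → (111.639,71.836).

Shape 3 is a cubic bezier drawn with `<path>`. Its stroke #0000ff means engrave at S124, F3213. After flipping Y the toolpath is (100.847,32.254) → (115.582,37.338) → (115.284,49.888) → (115.829,49.857).

Shape 4 is a open polyline drawn with `<polyline>`. Its stroke #0000ff means engrave at S124, F3213. After flipping Y the toolpath is (109.149,139.129) → (40.183,23.920) → (87.373,136.995) → (65.919,89.325) → (122.319,126.419) → (131.552,9.671).

G21
G90
G0 X38.355 Y71.296
M4 S124
G01 X49.014 Y24.422 F3213
G01 X106.852 Y121.247 F3213
M5
G0 X74.917 Y36.231
M4 S124
G01 X111.639 Y71.836 F3213
M5
G0 X100.847 Y32.254
M4 S124
G01 X115.582 Y37.338 F3213
G01 X115.284 Y49.888 F3213
G01 X115.829 Y49.857 F3213
M5
G0 X109.149 Y139.129
M4 S124
G01 X40.183 Y23.920 F3213
G01 X87.373 Y136.995 F3213
G01 X65.919 Y89.325 F3213
G01 X122.319 Y126.419 F3213
G01 X131.552 Y9.671 F3213
M5
G0 X0.000 Y0.000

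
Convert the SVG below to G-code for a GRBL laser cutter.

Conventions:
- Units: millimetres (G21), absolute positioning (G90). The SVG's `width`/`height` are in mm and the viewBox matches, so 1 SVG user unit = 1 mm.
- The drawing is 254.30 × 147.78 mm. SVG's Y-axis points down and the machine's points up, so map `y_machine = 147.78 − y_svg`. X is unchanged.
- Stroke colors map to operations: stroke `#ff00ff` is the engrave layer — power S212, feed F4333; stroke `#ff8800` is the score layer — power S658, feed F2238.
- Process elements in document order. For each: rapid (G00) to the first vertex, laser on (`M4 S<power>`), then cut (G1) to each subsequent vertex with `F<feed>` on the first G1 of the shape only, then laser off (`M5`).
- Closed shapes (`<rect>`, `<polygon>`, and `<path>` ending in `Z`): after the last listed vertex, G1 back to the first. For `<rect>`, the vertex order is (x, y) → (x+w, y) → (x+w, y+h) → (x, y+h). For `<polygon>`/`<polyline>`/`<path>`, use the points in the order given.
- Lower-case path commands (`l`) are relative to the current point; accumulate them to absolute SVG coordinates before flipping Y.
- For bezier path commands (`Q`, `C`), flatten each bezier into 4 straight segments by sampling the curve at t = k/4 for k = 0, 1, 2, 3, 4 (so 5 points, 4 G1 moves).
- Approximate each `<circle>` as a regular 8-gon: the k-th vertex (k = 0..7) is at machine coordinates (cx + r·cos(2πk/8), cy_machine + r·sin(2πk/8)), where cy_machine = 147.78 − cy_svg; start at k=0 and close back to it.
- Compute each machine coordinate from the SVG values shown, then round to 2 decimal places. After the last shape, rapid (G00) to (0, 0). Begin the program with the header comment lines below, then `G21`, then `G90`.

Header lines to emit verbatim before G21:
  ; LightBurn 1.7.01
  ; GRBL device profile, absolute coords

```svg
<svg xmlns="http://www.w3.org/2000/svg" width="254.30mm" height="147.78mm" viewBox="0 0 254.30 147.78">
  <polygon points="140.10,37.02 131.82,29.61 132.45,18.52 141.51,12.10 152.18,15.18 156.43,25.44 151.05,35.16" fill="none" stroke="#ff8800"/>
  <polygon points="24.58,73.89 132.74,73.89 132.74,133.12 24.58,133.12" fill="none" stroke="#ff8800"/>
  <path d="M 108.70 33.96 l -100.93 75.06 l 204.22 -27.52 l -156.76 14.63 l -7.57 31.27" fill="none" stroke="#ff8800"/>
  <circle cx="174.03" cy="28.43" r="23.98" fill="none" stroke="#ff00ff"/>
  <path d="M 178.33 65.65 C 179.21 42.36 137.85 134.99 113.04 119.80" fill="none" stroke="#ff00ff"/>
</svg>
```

viewBox `0 0 254.30 147.78` with mm width/height → 1 unit = 1 mm. Flip: y_m = 147.78 − y_svg.

**Shape 1** — `<polygon>` regular polygon, stroke `#ff8800` → score (S658, F2238). Machine vertices: (140.10,110.76) → (131.82,118.17) → (132.45,129.26) → (141.51,135.68) → (152.18,132.60) → (156.43,122.34) → (151.05,112.62) → (140.10,110.76). Closed: final G1 returns to the first vertex.

**Shape 2** — `<polygon>` rectangle, stroke `#ff8800` → score (S658, F2238). Machine vertices: (24.58,73.89) → (132.74,73.89) → (132.74,14.66) → (24.58,14.66) → (24.58,73.89). Closed: final G1 returns to the first vertex.

**Shape 3** — `<path>` open polyline, stroke `#ff8800` → score (S658, F2238). Machine vertices: (108.70,113.82) → (7.77,38.76) → (211.99,66.28) → (55.23,51.65) → (47.66,20.38). Open path.

**Shape 4** — `<circle>` circle, stroke `#ff00ff` → engrave (S212, F4333). Machine vertices: (198.01,119.35) → (190.99,136.31) → (174.03,143.33) → (157.07,136.31) → (150.05,119.35) → (157.07,102.39) → (174.03,95.37) → (190.99,102.39) → (198.01,119.35). Closed: final G1 returns to the first vertex.

**Shape 5** — `<path>` cubic bezier, stroke `#ff00ff` → engrave (S212, F4333). Control points (SVG): P0=(178.33,65.65), P1=(179.21,42.36), P2=(137.85,134.99), P3=(113.04,119.80); sampled at t=k/4. Machine vertices: (178.33,82.13) → (171.99,81.36) → (155.32,58.09) → (133.83,33.31) → (113.04,27.98). Open path.

; LightBurn 1.7.01
; GRBL device profile, absolute coords
G21
G90
G00 X140.10 Y110.76
M4 S658
G1 X131.82 Y118.17 F2238
G1 X132.45 Y129.26
G1 X141.51 Y135.68
G1 X152.18 Y132.60
G1 X156.43 Y122.34
G1 X151.05 Y112.62
G1 X140.10 Y110.76
M5
G00 X24.58 Y73.89
M4 S658
G1 X132.74 Y73.89 F2238
G1 X132.74 Y14.66
G1 X24.58 Y14.66
G1 X24.58 Y73.89
M5
G00 X108.70 Y113.82
M4 S658
G1 X7.77 Y38.76 F2238
G1 X211.99 Y66.28
G1 X55.23 Y51.65
G1 X47.66 Y20.38
M5
G00 X198.01 Y119.35
M4 S212
G1 X190.99 Y136.31 F4333
G1 X174.03 Y143.33
G1 X157.07 Y136.31
G1 X150.05 Y119.35
G1 X157.07 Y102.39
G1 X174.03 Y95.37
G1 X190.99 Y102.39
G1 X198.01 Y119.35
M5
G00 X178.33 Y82.13
M4 S212
G1 X171.99 Y81.36 F4333
G1 X155.32 Y58.09
G1 X133.83 Y33.31
G1 X113.04 Y27.98
M5
G00 X0.00 Y0.00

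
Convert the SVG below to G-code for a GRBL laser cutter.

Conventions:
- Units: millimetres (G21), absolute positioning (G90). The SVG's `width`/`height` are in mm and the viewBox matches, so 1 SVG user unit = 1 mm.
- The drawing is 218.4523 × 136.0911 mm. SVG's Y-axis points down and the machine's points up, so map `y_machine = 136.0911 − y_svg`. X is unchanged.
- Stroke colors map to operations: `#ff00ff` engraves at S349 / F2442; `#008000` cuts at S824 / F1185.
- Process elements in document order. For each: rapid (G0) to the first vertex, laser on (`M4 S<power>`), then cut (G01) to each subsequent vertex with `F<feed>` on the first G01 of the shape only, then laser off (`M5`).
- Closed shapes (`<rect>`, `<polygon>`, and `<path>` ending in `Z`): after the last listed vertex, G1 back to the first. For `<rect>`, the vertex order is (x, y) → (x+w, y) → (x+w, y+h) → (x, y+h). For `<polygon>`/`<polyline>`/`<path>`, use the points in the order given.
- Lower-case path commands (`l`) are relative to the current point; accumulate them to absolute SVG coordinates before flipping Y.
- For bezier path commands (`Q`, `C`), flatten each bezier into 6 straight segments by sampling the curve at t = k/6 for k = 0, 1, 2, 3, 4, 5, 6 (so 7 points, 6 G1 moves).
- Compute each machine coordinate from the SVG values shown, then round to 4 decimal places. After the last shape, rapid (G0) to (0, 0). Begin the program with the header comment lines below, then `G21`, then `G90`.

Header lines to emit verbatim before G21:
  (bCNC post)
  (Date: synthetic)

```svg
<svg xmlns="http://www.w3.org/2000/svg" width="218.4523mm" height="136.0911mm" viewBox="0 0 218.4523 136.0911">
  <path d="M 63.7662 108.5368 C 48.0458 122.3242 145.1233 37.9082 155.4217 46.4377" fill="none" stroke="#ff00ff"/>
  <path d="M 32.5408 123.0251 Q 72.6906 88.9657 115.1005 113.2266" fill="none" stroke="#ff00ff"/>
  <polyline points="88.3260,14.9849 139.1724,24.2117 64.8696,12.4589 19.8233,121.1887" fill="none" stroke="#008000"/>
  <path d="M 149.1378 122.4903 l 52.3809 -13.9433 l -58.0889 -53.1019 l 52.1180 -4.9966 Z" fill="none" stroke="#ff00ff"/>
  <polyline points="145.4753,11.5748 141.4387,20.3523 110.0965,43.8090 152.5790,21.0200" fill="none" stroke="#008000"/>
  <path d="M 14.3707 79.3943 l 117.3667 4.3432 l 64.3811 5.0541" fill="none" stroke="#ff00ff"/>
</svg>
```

viewBox `0 0 218.4523 136.0911` with mm width/height → 1 unit = 1 mm. Flip: y_m = 136.0911 − y_svg.

**Shape 1** — `<path>` cubic bezier, stroke `#ff00ff` → engrave (S349, F2442). Control points (SVG): P0=(63.7662,108.5368), P1=(48.0458,122.3242), P2=(145.1233,37.9082), P3=(155.4217,46.4377); sampled at t=k/6. Machine vertices: (63.7662,27.5543) → (64.3819,27.9593) → (78.2534,39.4218) → (99.8369,56.6321) → (123.5887,74.2807) → (143.9649,87.0576) → (155.4217,89.6534). Open path.

**Shape 2** — `<path>` quadratic bezier, stroke `#ff00ff` → engrave (S349, F2442). Control points (SVG): P0=(32.5408,123.0251), P1=(72.6906,88.9657), P2=(115.1005,113.2266); sampled at t=k/6. Machine vertices: (32.5408,13.0660) → (45.9868,22.7991) → (59.5585,29.2922) → (73.2556,32.5453) → (87.0784,32.5584) → (101.0266,29.3315) → (115.1005,22.8645). Open path.

**Shape 3** — `<polyline>` open polyline, stroke `#008000` → cut (S824, F1185). Machine vertices: (88.3260,121.1062) → (139.1724,111.8794) → (64.8696,123.6322) → (19.8233,14.9024). Open path.

**Shape 4** — `<path>` closed polygon, stroke `#ff00ff` → engrave (S349, F2442). Machine vertices: (149.1378,13.6008) → (201.5187,27.5441) → (143.4298,80.6460) → (195.5478,85.6426) → (149.1378,13.6008). Closed: final G1 returns to the first vertex.

**Shape 5** — `<polyline>` open polyline, stroke `#008000` → cut (S824, F1185). Machine vertices: (145.4753,124.5163) → (141.4387,115.7388) → (110.0965,92.2821) → (152.5790,115.0711). Open path.

**Shape 6** — `<path>` open polyline, stroke `#ff00ff` → engrave (S349, F2442). Machine vertices: (14.3707,56.6968) → (131.7374,52.3536) → (196.1185,47.2995). Open path.

(bCNC post)
(Date: synthetic)
G21
G90
G0 X63.7662 Y27.5543
M4 S349
G01 X64.3819 Y27.9593 F2442
G01 X78.2534 Y39.4218
G01 X99.8369 Y56.6321
G01 X123.5887 Y74.2807
G01 X143.9649 Y87.0576
G01 X155.4217 Y89.6534
M5
G0 X32.5408 Y13.0660
M4 S349
G01 X45.9868 Y22.7991 F2442
G01 X59.5585 Y29.2922
G01 X73.2556 Y32.5453
G01 X87.0784 Y32.5584
G01 X101.0266 Y29.3315
G01 X115.1005 Y22.8645
M5
G0 X88.3260 Y121.1062
M4 S824
G01 X139.1724 Y111.8794 F1185
G01 X64.8696 Y123.6322
G01 X19.8233 Y14.9024
M5
G0 X149.1378 Y13.6008
M4 S349
G01 X201.5187 Y27.5441 F2442
G01 X143.4298 Y80.6460
G01 X195.5478 Y85.6426
G01 X149.1378 Y13.6008
M5
G0 X145.4753 Y124.5163
M4 S824
G01 X141.4387 Y115.7388 F1185
G01 X110.0965 Y92.2821
G01 X152.5790 Y115.0711
M5
G0 X14.3707 Y56.6968
M4 S349
G01 X131.7374 Y52.3536 F2442
G01 X196.1185 Y47.2995
M5
G0 X0.0000 Y0.0000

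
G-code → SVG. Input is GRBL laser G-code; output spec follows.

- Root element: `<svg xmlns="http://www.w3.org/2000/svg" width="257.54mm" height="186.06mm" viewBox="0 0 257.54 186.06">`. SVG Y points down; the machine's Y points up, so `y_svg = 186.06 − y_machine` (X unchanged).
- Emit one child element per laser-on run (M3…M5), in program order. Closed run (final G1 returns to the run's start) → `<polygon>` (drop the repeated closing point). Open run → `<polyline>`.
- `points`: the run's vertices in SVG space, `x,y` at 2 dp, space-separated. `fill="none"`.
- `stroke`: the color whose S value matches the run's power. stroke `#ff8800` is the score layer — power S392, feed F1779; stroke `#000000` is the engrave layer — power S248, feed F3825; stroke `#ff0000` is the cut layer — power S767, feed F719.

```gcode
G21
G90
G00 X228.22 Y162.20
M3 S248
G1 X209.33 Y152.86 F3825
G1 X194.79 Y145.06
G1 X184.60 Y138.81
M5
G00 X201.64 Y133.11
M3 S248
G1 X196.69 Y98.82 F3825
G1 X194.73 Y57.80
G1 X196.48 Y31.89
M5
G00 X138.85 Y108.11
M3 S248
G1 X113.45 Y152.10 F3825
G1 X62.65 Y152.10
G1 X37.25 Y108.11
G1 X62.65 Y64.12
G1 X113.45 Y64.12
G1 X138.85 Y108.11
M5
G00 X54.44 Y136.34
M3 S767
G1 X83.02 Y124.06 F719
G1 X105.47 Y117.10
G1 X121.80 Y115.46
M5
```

<svg xmlns="http://www.w3.org/2000/svg" width="257.54mm" height="186.06mm" viewBox="0 0 257.54 186.06">
  <polyline points="228.22,23.86 209.33,33.20 194.79,41.00 184.60,47.25" fill="none" stroke="#000000"/>
  <polyline points="201.64,52.95 196.69,87.24 194.73,128.26 196.48,154.17" fill="none" stroke="#000000"/>
  <polygon points="138.85,77.95 113.45,33.96 62.65,33.96 37.25,77.95 62.65,121.94 113.45,121.94" fill="none" stroke="#000000"/>
  <polyline points="54.44,49.72 83.02,62.00 105.47,68.96 121.80,70.60" fill="none" stroke="#ff0000"/>
</svg>

Each laser-on run becomes one SVG element. Flip Y back into SVG space with y_svg = 186.06 − y_machine.

Run 1: power S248 maps to stroke `#000000` (engrave). The run is open, so emit a `<polyline>` with points (Y-flipped): 228.22,23.86 209.33,33.20 194.79,41.00 184.60,47.25.

Run 2: S248 ⇒ engrave layer `#000000`. The run is open, so emit a `<polyline>` with points (Y-flipped): 201.64,52.95 196.69,87.24 194.73,128.26 196.48,154.17.

Run 3: power S248 maps to stroke `#000000` (engrave). The run returns to its start, so emit a `<polygon>` with points (Y-flipped): 138.85,77.95 113.45,33.96 62.65,33.96 37.25,77.95 62.65,121.94 113.45,121.94.

Run 4: power S767 maps to stroke `#ff0000` (cut). The run is open, so emit a `<polyline>` with points (Y-flipped): 54.44,49.72 83.02,62.00 105.47,68.96 121.80,70.60.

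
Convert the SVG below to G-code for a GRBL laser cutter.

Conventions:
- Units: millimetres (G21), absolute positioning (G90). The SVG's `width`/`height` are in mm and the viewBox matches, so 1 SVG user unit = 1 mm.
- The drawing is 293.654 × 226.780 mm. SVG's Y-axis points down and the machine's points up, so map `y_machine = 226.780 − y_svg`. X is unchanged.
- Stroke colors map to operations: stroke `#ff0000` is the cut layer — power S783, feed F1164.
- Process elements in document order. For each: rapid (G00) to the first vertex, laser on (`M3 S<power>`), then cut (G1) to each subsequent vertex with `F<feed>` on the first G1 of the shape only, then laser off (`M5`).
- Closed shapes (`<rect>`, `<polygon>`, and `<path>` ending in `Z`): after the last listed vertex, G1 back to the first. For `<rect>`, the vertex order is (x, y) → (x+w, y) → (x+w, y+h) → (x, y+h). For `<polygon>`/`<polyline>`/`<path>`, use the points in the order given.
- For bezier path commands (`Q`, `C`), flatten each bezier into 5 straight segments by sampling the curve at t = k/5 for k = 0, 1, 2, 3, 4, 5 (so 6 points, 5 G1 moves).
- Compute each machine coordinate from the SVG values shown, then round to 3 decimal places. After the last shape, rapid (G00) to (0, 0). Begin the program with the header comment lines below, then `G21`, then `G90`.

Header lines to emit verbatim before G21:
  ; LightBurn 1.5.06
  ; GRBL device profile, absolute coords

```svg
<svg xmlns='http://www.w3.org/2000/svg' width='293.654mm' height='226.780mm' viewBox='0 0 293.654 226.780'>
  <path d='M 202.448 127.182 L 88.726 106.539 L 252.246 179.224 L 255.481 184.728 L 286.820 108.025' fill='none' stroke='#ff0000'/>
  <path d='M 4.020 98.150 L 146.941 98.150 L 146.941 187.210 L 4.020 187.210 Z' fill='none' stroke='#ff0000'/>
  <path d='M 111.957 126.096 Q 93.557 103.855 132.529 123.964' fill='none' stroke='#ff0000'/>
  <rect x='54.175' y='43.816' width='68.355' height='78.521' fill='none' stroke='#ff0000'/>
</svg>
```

Since the viewBox matches the mm dimensions, user units are millimetres directly. The only transform is the Y-flip y_m = 226.780 − y_svg.

Shape 1 is a open polyline drawn with `<path>`. Its stroke #ff0000 means cut at S783, F1164. After flipping Y the toolpath is (202.448,99.598) → (88.726,120.241) → (252.246,47.556) → (255.481,42.052) → (286.820,118.755).

Shape 2 is a rectangle drawn with `<path>`. Its stroke #ff0000 means cut at S783, F1164. After flipping Y the toolpath is (4.020,128.630) → (146.941,128.630) → (146.941,39.570) → (4.020,39.570) → (4.020,128.630), returning to the start.

Shape 3 is a quadratic bezier drawn with `<path>`. Its stroke #ff0000 means cut at S783, F1164. After flipping Y the toolpath is (111.957,100.684) → (106.892,107.886) → (106.417,111.701) → (110.531,112.127) → (119.235,109.166) → (132.529,102.816).

Shape 4 is a rectangle drawn with `<rect>`. Its stroke #ff0000 means cut at S783, F1164. After flipping Y the toolpath is (54.175,182.964) → (122.530,182.964) → (122.530,104.443) → (54.175,104.443) → (54.175,182.964), returning to the start.

; LightBurn 1.5.06
; GRBL device profile, absolute coords
G21
G90
G00 X202.448 Y99.598
M3 S783
G1 X88.726 Y120.241 F1164
G1 X252.246 Y47.556
G1 X255.481 Y42.052
G1 X286.820 Y118.755
M5
G00 X4.020 Y128.630
M3 S783
G1 X146.941 Y128.630 F1164
G1 X146.941 Y39.570
G1 X4.020 Y39.570
G1 X4.020 Y128.630
M5
G00 X111.957 Y100.684
M3 S783
G1 X106.892 Y107.886 F1164
G1 X106.417 Y111.701
G1 X110.531 Y112.127
G1 X119.235 Y109.166
G1 X132.529 Y102.816
M5
G00 X54.175 Y182.964
M3 S783
G1 X122.530 Y182.964 F1164
G1 X122.530 Y104.443
G1 X54.175 Y104.443
G1 X54.175 Y182.964
M5
G00 X0.000 Y0.000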